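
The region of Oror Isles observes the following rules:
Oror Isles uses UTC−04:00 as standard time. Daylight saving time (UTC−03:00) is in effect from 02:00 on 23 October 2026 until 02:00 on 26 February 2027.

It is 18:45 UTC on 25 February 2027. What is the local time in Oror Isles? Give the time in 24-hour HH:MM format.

15:45

At the standard offset (UTC−04:00), 18:45 UTC − 4h = 14:45 Oror Isles standard time.
Daylight saving runs 23 October 2026 – 26 February 2027; the standard-time date in Oror Isles, 25 February 2027, is inside that window, so Oror Isles is at UTC−03:00.
18:45 UTC − 3h = 15:45 local.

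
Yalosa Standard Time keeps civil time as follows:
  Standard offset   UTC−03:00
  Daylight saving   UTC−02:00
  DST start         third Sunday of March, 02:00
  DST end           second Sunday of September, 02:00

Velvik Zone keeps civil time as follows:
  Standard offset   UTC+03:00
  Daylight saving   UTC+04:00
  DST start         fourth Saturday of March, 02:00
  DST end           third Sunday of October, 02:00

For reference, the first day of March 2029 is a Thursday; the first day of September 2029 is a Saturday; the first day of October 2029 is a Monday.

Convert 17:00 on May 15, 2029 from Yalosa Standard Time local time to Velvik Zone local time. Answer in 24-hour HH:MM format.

23:00

1 March 2029 is a Thursday, so the first Sunday is March 4 and the third is March 18.
1 September 2029 is a Saturday, so the first Sunday is September 2 and the second is September 9.
May 15, 2029 falls between 18 March and 9 September, so daylight saving is in effect and Yalosa Standard Time is at UTC−02:00.
17:00 Yalosa Standard Time + 2h = 19:00 UTC.
1 March 2029 is a Thursday, so the first Saturday is March 3 and the fourth is March 24.
1 October 2029 is a Monday, so the first Sunday is October 7 and the third is October 21.
At the standard offset (UTC+03:00), 19:00 UTC + 3h = 22:00 Velvik Zone standard time.
Daylight saving runs 24 March – 21 October; the standard-time date in Velvik Zone, May 15, 2029, is inside that window, so Velvik Zone is at UTC+04:00.
19:00 UTC + 4h = 23:00 Velvik Zone.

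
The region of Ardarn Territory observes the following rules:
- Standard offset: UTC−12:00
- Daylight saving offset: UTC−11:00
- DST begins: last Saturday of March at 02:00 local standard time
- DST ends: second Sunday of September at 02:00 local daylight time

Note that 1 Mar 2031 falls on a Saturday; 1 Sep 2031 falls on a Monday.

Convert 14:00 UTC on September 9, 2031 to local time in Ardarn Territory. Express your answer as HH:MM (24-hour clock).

03:00

1 March 2031 is a Saturday, so Saturdays fall on 1, 8, 15, 22, 29; the last is March 29.
1 September 2031 is a Monday, so the first Sunday is September 7 and the second is September 14.
At the standard offset (UTC−12:00), 14:00 UTC − 12h = 02:00 Ardarn Territory standard time.
The standard-time date in Ardarn Territory, September 9, 2031, falls between 29 March and 14 September, so daylight saving is in effect and Ardarn Territory is at UTC−11:00.
14:00 UTC − 11h = 03:00 local.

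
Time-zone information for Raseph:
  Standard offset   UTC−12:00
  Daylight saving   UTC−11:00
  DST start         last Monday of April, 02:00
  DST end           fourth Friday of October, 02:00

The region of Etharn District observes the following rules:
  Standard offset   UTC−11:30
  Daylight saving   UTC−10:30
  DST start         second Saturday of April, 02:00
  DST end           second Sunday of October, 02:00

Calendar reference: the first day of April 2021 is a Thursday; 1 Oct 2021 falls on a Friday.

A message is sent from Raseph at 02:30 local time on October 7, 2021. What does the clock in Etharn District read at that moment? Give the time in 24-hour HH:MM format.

1 April 2021 is a Thursday, so Mondays fall on 5, 12, 19, 26; the last is April 26.
1 October 2021 is a Friday, so the first Friday is October 1 and the fourth is October 22.
Daylight saving runs 26 April – 22 October; October 7, 2021 is inside that window, so Raseph is at UTC−11:00.
02:30 Raseph + 11h = 13:30 UTC.
1 April 2021 is a Thursday, so the first Saturday is April 3 and the second is April 10.
1 October 2021 is a Friday, so the first Sunday is October 3 and the second is October 10.
At the standard offset (UTC−11:30), 13:30 UTC − 11h30m = 02:00 Etharn District standard time.
The standard-time date in Etharn District, October 7, 2021, falls between 10 April and 10 October, so daylight saving is in effect and Etharn District is at UTC−10:30.
13:30 UTC − 10h30m = 03:00 Etharn District.

03:00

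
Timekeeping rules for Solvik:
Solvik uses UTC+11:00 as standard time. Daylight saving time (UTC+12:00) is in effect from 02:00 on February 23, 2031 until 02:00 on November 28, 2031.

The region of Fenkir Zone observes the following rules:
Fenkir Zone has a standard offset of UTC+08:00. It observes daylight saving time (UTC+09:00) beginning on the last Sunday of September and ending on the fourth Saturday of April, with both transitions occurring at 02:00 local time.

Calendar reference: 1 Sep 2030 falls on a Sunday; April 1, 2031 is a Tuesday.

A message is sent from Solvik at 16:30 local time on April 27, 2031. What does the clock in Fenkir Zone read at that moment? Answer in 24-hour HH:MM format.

12:30

Daylight saving runs 23 February – 28 November; April 27, 2031 is inside that window, so Solvik is at UTC+12:00.
16:30 Solvik − 12h = 04:30 UTC.
1 September 2030 is a Sunday, so Sundays fall on 1, 8, 15, 22, 29; the last is September 29.
1 April 2031 is a Tuesday, so the first Saturday is April 5 and the fourth is April 26.
At the standard offset (UTC+08:00), 04:30 UTC + 8h = 12:30 Fenkir Zone standard time.
Daylight saving runs 29 September 2030 – 26 April 2031; the standard-time date in Fenkir Zone, April 27, 2031, is outside that window, so Fenkir Zone is on standard time at UTC+08:00.
04:30 UTC + 8h = 12:30 Fenkir Zone.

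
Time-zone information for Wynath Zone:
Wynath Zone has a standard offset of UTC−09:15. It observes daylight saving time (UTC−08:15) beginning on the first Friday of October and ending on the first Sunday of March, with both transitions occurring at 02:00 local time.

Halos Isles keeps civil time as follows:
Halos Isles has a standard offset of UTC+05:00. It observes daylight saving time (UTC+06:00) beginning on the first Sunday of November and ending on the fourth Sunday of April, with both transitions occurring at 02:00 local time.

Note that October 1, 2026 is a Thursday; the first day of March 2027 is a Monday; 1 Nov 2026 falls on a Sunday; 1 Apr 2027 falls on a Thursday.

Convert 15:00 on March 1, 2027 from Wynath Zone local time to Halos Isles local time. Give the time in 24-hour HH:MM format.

1 October 2026 is a Thursday, so the first Friday is October 2.
1 March 2027 is a Monday, so the first Sunday is March 7.
March 1, 2027 falls between 2 October 2026 and 7 March 2027, so daylight saving is in effect and Wynath Zone is at UTC−08:15.
15:00 Wynath Zone + 8h15m = 23:15 UTC.
1 November 2026 is a Sunday, so the first Sunday is November 1.
1 April 2027 is a Thursday, so the first Sunday is April 4 and the fourth is April 25.
At the standard offset (UTC+05:00), 23:15 UTC + 5h = 04:15 Halos Isles standard time (rolling into the next day, 2 March 2027).
The standard-time date in Halos Isles, March 2, 2027, falls between 1 November 2026 and 25 April 2027, so daylight saving is in effect and Halos Isles is at UTC+06:00.
23:15 UTC + 6h = 05:15 Halos Isles (rolling into the next day, 2 March 2027).

05:15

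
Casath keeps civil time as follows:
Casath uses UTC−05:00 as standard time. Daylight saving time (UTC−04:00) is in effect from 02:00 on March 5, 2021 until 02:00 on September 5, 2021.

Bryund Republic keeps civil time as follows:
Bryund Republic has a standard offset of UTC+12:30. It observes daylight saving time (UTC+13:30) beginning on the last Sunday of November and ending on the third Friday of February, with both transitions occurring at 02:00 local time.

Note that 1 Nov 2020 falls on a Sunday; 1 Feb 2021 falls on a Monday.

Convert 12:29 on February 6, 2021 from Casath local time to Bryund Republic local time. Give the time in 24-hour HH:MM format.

06:59

February 6, 2021 is outside the daylight-saving period (5 March – 5 September), so Casath is on standard time, UTC−05:00.
12:29 Casath + 5h = 17:29 UTC.
1 November 2020 is a Sunday, so Sundays fall on 1, 8, 15, 22, 29; the last is November 29.
1 February 2021 is a Monday, so the first Friday is February 5 and the third is February 19.
At the standard offset (UTC+12:30), 17:29 UTC + 12h30m = 05:59 Bryund Republic standard time (rolling into the next day, 7 February 2021).
The standard-time date in Bryund Republic, February 7, 2021, falls between 29 November 2020 and 19 February 2021, so daylight saving is in effect and Bryund Republic is at UTC+13:30.
17:29 UTC + 13h30m = 06:59 Bryund Republic (rolling into the next day, 7 February 2021).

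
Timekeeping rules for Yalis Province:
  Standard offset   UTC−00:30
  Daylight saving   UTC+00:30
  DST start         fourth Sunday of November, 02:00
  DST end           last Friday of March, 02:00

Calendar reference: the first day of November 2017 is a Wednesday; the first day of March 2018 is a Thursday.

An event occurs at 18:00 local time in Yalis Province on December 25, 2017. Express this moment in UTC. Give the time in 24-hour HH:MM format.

1 November 2017 is a Wednesday, so the first Sunday is November 5 and the fourth is November 26.
1 March 2018 is a Thursday, so Fridays fall on 2, 9, 16, 23, 30; the last is March 30.
December 25, 2017 lies within the daylight-saving period (26 November 2017 – 30 March 2018), so Yalis Province is on daylight time, UTC+00:30.
18:00 local − 0h30m = 17:30 UTC.

17:30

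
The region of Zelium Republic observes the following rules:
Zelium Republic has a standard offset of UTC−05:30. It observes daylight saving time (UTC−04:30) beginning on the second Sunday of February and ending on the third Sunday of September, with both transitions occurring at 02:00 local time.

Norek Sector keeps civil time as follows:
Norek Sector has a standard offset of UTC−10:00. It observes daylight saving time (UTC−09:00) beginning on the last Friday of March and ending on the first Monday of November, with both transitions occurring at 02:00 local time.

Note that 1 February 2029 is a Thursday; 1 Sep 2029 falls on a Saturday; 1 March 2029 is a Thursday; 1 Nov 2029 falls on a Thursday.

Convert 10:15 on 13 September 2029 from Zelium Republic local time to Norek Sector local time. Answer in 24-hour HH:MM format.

05:45

1 February 2029 is a Thursday, so the first Sunday is February 4 and the second is February 11.
1 September 2029 is a Saturday, so the first Sunday is September 2 and the third is September 16.
13 September 2029 lies within the daylight-saving period (11 February – 16 September), so Zelium Republic is on daylight time, UTC−04:30.
10:15 Zelium Republic + 4h30m = 14:45 UTC.
1 March 2029 is a Thursday, so Fridays fall on 2, 9, 16, 23, 30; the last is March 30.
1 November 2029 is a Thursday, so the first Monday is November 5.
At the standard offset (UTC−10:00), 14:45 UTC − 10h = 04:45 Norek Sector standard time.
Daylight saving runs 30 March – 5 November; the standard-time date in Norek Sector, 13 September 2029, is inside that window, so Norek Sector is at UTC−09:00.
14:45 UTC − 9h = 05:45 Norek Sector.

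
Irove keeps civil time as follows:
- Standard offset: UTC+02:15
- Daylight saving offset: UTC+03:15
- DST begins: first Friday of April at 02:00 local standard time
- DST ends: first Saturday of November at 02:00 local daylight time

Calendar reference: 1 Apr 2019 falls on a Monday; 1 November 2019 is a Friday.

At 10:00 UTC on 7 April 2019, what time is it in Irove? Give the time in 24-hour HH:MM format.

1 April 2019 is a Monday, so the first Friday is April 5.
1 November 2019 is a Friday, so the first Saturday is November 2.
At the standard offset (UTC+02:15), 10:00 UTC + 2h15m = 12:15 Irove standard time.
The standard-time date in Irove, 7 April 2019, falls between 5 April and 2 November, so daylight saving is in effect and Irove is at UTC+03:15.
10:00 UTC + 3h15m = 13:15 local.

13:15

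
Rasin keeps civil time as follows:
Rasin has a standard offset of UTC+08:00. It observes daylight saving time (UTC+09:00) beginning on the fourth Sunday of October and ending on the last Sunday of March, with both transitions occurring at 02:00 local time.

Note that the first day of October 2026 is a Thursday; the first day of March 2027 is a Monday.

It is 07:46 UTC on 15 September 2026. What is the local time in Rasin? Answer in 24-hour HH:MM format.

15:46

1 October 2026 is a Thursday, so the first Sunday is October 4 and the fourth is October 25.
1 March 2027 is a Monday, so Sundays fall on 7, 14, 21, 28; the last is March 28.
At the standard offset (UTC+08:00), 07:46 UTC + 8h = 15:46 Rasin standard time.
The standard-time date in Rasin, 15 September 2026, does not fall between 25 October 2026 and 28 March 2027, so daylight saving is not in effect and Rasin is at UTC+08:00.
07:46 UTC + 8h = 15:46 local.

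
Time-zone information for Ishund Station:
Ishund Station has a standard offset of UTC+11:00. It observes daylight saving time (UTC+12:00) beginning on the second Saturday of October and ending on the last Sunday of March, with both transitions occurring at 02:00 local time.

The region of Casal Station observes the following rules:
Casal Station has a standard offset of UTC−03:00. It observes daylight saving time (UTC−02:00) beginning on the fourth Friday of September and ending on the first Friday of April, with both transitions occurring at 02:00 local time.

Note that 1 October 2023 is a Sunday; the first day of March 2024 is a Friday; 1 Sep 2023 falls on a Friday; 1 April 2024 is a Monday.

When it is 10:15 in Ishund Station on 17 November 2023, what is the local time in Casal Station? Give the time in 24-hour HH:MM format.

20:15

1 October 2023 is a Sunday, so the first Saturday is October 7 and the second is October 14.
1 March 2024 is a Friday, so Sundays fall on 3, 10, 17, 24, 31; the last is March 31.
17 November 2023 lies within the daylight-saving period (14 October 2023 – 31 March 2024), so Ishund Station is on daylight time, UTC+12:00.
10:15 Ishund Station − 12h = 22:15 UTC (rolling into the previous day, 16 November 2023).
1 September 2023 is a Friday, so the first Friday is September 1 and the fourth is September 22.
1 April 2024 is a Monday, so the first Friday is April 5.
At the standard offset (UTC−03:00), 22:15 UTC − 3h = 19:15 Casal Station standard time.
Daylight saving runs 22 September 2023 – 5 April 2024; the standard-time date in Casal Station, 16 November 2023, is inside that window, so Casal Station is at UTC−02:00.
22:15 UTC − 2h = 20:15 Casal Station.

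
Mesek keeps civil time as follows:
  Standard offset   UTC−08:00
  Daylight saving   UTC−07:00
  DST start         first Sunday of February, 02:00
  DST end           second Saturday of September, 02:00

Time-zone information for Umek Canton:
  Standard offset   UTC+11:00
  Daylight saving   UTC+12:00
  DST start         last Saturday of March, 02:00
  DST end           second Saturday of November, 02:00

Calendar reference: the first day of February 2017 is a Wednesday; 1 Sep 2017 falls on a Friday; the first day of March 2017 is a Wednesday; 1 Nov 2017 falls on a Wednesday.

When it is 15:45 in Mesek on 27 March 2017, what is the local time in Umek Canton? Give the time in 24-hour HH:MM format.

1 February 2017 is a Wednesday, so the first Sunday is February 5.
1 September 2017 is a Friday, so the first Saturday is September 2 and the second is September 9.
27 March 2017 lies within the daylight-saving period (5 February – 9 September), so Mesek is on daylight time, UTC−07:00.
15:45 Mesek + 7h = 22:45 UTC.
1 March 2017 is a Wednesday, so Saturdays fall on 4, 11, 18, 25; the last is March 25.
1 November 2017 is a Wednesday, so the first Saturday is November 4 and the second is November 11.
At the standard offset (UTC+11:00), 22:45 UTC + 11h = 09:45 Umek Canton standard time (rolling into the next day, 28 March 2017).
The standard-time date in Umek Canton, 28 March 2017, falls between 25 March and 11 November, so daylight saving is in effect and Umek Canton is at UTC+12:00.
22:45 UTC + 12h = 10:45 Umek Canton (rolling into the next day, 28 March 2017).

10:45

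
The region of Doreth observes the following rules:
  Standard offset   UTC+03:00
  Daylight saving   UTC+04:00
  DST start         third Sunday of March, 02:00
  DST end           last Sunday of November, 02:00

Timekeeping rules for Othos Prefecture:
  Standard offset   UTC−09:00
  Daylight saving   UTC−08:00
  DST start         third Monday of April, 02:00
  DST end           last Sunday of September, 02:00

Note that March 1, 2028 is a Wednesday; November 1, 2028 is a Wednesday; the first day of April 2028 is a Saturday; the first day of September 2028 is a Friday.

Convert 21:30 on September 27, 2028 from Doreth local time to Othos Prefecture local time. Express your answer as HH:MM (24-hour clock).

08:30

1 March 2028 is a Wednesday, so the first Sunday is March 5 and the third is March 19.
1 November 2028 is a Wednesday, so Sundays fall on 5, 12, 19, 26; the last is November 26.
Daylight saving runs 19 March – 26 November; September 27, 2028 is inside that window, so Doreth is at UTC+04:00.
21:30 Doreth − 4h = 17:30 UTC.
1 April 2028 is a Saturday, so the first Monday is April 3 and the third is April 17.
1 September 2028 is a Friday, so Sundays fall on 3, 10, 17, 24; the last is September 24.
At the standard offset (UTC−09:00), 17:30 UTC − 9h = 08:30 Othos Prefecture standard time.
The standard-time date in Othos Prefecture, September 27, 2028, is outside the daylight-saving period (17 April – 24 September), so Othos Prefecture is on standard time, UTC−09:00.
17:30 UTC − 9h = 08:30 Othos Prefecture.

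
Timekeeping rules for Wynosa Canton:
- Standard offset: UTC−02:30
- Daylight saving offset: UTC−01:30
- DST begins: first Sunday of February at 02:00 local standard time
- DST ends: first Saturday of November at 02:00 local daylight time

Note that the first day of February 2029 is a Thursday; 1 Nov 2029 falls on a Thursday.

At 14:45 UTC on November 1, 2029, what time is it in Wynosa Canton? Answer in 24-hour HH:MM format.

1 February 2029 is a Thursday, so the first Sunday is February 4.
1 November 2029 is a Thursday, so the first Saturday is November 3.
At the standard offset (UTC−02:30), 14:45 UTC − 2h30m = 12:15 Wynosa Canton standard time.
The standard-time date in Wynosa Canton, November 1, 2029, falls between 4 February and 3 November, so daylight saving is in effect and Wynosa Canton is at UTC−01:30.
14:45 UTC − 1h30m = 13:15 local.

13:15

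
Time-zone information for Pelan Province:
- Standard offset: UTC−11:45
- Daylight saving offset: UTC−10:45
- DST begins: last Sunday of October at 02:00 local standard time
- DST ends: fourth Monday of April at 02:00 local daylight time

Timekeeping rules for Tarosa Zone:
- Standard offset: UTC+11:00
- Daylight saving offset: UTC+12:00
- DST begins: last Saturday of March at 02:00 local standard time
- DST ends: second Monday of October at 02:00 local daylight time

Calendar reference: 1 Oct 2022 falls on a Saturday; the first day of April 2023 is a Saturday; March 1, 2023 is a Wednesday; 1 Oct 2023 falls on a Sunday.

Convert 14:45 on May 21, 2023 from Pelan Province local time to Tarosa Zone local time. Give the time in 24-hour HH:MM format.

14:30

1 October 2022 is a Saturday, so Sundays fall on 2, 9, 16, 23, 30; the last is October 30.
1 April 2023 is a Saturday, so the first Monday is April 3 and the fourth is April 24.
May 21, 2023 is outside the daylight-saving period (30 October 2022 – 24 April 2023), so Pelan Province is on standard time, UTC−11:45.
14:45 Pelan Province + 11h45m = 02:30 UTC (rolling into the next day, 22 May 2023).
1 March 2023 is a Wednesday, so Saturdays fall on 4, 11, 18, 25; the last is March 25.
1 October 2023 is a Sunday, so the first Monday is October 2 and the second is October 9.
At the standard offset (UTC+11:00), 02:30 UTC + 11h = 13:30 Tarosa Zone standard time.
The standard-time date in Tarosa Zone, May 22, 2023, falls between 25 March and 9 October, so daylight saving is in effect and Tarosa Zone is at UTC+12:00.
02:30 UTC + 12h = 14:30 Tarosa Zone.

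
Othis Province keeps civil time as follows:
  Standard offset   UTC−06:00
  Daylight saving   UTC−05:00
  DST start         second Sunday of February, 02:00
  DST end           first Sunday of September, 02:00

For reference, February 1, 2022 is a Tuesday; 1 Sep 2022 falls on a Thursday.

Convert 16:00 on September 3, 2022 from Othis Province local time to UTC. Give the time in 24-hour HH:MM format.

21:00

1 February 2022 is a Tuesday, so the first Sunday is February 6 and the second is February 13.
1 September 2022 is a Thursday, so the first Sunday is September 4.
September 3, 2022 lies within the daylight-saving period (13 February – 4 September), so Othis Province is on daylight time, UTC−05:00.
16:00 local + 5h = 21:00 UTC.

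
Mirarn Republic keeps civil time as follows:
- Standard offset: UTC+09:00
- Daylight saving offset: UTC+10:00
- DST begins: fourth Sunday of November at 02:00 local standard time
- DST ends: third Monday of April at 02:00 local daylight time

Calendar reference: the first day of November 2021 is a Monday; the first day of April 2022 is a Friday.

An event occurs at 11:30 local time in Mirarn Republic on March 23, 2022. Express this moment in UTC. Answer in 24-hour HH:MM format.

01:30

1 November 2021 is a Monday, so the first Sunday is November 7 and the fourth is November 28.
1 April 2022 is a Friday, so the first Monday is April 4 and the third is April 18.
March 23, 2022 lies within the daylight-saving period (28 November 2021 – 18 April 2022), so Mirarn Republic is on daylight time, UTC+10:00.
11:30 local − 10h = 01:30 UTC.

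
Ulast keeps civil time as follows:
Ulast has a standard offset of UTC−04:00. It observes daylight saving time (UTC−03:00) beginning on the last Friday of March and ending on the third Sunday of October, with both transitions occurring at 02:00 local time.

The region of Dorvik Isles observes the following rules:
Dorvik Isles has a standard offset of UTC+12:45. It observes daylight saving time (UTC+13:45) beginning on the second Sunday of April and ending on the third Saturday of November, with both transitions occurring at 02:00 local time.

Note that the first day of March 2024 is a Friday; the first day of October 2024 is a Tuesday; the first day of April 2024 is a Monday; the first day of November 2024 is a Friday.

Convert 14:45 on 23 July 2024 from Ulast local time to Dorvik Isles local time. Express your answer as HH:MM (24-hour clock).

07:30

1 March 2024 is a Friday, so Fridays fall on 1, 8, 15, 22, 29; the last is March 29.
1 October 2024 is a Tuesday, so the first Sunday is October 6 and the third is October 20.
23 July 2024 lies within the daylight-saving period (29 March – 20 October), so Ulast is on daylight time, UTC−03:00.
14:45 Ulast + 3h = 17:45 UTC.
1 April 2024 is a Monday, so the first Sunday is April 7 and the second is April 14.
1 November 2024 is a Friday, so the first Saturday is November 2 and the third is November 16.
At the standard offset (UTC+12:45), 17:45 UTC + 12h45m = 06:30 Dorvik Isles standard time (rolling into the next day, 24 July 2024).
The standard-time date in Dorvik Isles, 24 July 2024, falls between 14 April and 16 November, so daylight saving is in effect and Dorvik Isles is at UTC+13:45.
17:45 UTC + 13h45m = 07:30 Dorvik Isles (rolling into the next day, 24 July 2024).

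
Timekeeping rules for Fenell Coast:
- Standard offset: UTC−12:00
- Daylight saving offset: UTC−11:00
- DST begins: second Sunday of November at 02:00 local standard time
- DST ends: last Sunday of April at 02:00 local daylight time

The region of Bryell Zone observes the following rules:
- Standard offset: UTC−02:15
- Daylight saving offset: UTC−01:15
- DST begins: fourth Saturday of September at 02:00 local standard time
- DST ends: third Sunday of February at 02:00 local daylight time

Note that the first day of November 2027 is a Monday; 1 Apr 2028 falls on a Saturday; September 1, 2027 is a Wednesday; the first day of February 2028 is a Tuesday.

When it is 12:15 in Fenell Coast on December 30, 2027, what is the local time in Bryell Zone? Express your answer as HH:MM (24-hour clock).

22:00

1 November 2027 is a Monday, so the first Sunday is November 7 and the second is November 14.
1 April 2028 is a Saturday, so Sundays fall on 2, 9, 16, 23, 30; the last is April 30.
December 30, 2027 falls between 14 November 2027 and 30 April 2028, so daylight saving is in effect and Fenell Coast is at UTC−11:00.
12:15 Fenell Coast + 11h = 23:15 UTC.
1 September 2027 is a Wednesday, so the first Saturday is September 4 and the fourth is September 25.
1 February 2028 is a Tuesday, so the first Sunday is February 6 and the third is February 20.
At the standard offset (UTC−02:15), 23:15 UTC − 2h15m = 21:00 Bryell Zone standard time.
The standard-time date in Bryell Zone, December 30, 2027, lies within the daylight-saving period (25 September 2027 – 20 February 2028), so Bryell Zone is on daylight time, UTC−01:15.
23:15 UTC − 1h15m = 22:00 Bryell Zone.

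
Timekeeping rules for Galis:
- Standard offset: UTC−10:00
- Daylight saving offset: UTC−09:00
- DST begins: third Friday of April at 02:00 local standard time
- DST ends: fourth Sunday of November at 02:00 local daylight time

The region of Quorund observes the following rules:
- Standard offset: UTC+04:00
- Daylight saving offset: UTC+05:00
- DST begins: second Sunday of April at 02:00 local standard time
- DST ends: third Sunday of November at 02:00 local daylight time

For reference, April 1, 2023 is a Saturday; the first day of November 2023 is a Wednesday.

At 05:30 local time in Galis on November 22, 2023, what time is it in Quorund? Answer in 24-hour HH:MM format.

18:30

1 April 2023 is a Saturday, so the first Friday is April 7 and the third is April 21.
1 November 2023 is a Wednesday, so the first Sunday is November 5 and the fourth is November 26.
November 22, 2023 lies within the daylight-saving period (21 April – 26 November), so Galis is on daylight time, UTC−09:00.
05:30 Galis + 9h = 14:30 UTC.
1 April 2023 is a Saturday, so the first Sunday is April 2 and the second is April 9.
1 November 2023 is a Wednesday, so the first Sunday is November 5 and the third is November 19.
At the standard offset (UTC+04:00), 14:30 UTC + 4h = 18:30 Quorund standard time.
The standard-time date in Quorund, November 22, 2023, is outside the daylight-saving period (9 April – 19 November), so Quorund is on standard time, UTC+04:00.
14:30 UTC + 4h = 18:30 Quorund.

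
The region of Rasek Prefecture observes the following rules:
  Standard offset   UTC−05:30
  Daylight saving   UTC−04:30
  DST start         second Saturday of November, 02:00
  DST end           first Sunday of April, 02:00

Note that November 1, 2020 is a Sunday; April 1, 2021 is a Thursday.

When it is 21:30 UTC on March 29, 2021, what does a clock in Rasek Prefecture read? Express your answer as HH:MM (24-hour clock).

1 November 2020 is a Sunday, so the first Saturday is November 7 and the second is November 14.
1 April 2021 is a Thursday, so the first Sunday is April 4.
At the standard offset (UTC−05:30), 21:30 UTC − 5h30m = 16:00 Rasek Prefecture standard time.
Daylight saving runs 14 November 2020 – 4 April 2021; the standard-time date in Rasek Prefecture, March 29, 2021, is inside that window, so Rasek Prefecture is at UTC−04:30.
21:30 UTC − 4h30m = 17:00 local.

17:00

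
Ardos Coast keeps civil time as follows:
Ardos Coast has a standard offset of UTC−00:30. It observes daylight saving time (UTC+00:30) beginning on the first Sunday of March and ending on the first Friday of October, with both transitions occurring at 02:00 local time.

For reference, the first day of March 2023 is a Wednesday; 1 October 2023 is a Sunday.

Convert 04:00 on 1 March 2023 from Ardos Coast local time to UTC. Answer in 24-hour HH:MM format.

1 March 2023 is a Wednesday, so the first Sunday is March 5.
1 October 2023 is a Sunday, so the first Friday is October 6.
Daylight saving runs 5 March – 6 October; 1 March 2023 is outside that window, so Ardos Coast is on standard time at UTC−00:30.
04:00 local + 0h30m = 04:30 UTC.

04:30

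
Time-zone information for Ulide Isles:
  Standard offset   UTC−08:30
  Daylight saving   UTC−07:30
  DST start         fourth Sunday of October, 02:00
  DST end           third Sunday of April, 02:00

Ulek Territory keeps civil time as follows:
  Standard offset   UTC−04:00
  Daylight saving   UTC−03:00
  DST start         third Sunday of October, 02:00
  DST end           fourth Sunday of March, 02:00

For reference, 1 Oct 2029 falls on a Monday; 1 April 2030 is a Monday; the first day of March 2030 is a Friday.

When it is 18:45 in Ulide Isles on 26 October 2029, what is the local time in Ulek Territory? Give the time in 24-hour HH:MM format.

00:15

1 October 2029 is a Monday, so the first Sunday is October 7 and the fourth is October 28.
1 April 2030 is a Monday, so the first Sunday is April 7 and the third is April 21.
26 October 2029 is outside the daylight-saving period (28 October 2029 – 21 April 2030), so Ulide Isles is on standard time, UTC−08:30.
18:45 Ulide Isles + 8h30m = 03:15 UTC (rolling into the next day, 27 October 2029).
1 October 2029 is a Monday, so the first Sunday is October 7 and the third is October 21.
1 March 2030 is a Friday, so the first Sunday is March 3 and the fourth is March 24.
At the standard offset (UTC−04:00), 03:15 UTC − 4h = 23:15 Ulek Territory standard time (rolling into the previous day, 26 October 2029).
The standard-time date in Ulek Territory, 26 October 2029, lies within the daylight-saving period (21 October 2029 – 24 March 2030), so Ulek Territory is on daylight time, UTC−03:00.
03:15 UTC − 3h = 00:15 Ulek Territory.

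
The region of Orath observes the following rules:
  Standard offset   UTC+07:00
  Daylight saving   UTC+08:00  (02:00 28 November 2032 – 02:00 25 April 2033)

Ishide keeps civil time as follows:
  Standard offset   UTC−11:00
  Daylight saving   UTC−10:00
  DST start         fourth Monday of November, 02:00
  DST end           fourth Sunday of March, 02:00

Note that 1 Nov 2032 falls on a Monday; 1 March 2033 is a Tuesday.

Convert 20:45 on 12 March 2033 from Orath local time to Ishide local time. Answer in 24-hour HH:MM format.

12 March 2033 falls between 28 November 2032 and 25 April 2033, so daylight saving is in effect and Orath is at UTC+08:00.
20:45 Orath − 8h = 12:45 UTC.
1 November 2032 is a Monday, so the first Monday is November 1 and the fourth is November 22.
1 March 2033 is a Tuesday, so the first Sunday is March 6 and the fourth is March 27.
At the standard offset (UTC−11:00), 12:45 UTC − 11h = 01:45 Ishide standard time.
Daylight saving runs 22 November 2032 – 27 March 2033; the standard-time date in Ishide, 12 March 2033, is inside that window, so Ishide is at UTC−10:00.
12:45 UTC − 10h = 02:45 Ishide.

02:45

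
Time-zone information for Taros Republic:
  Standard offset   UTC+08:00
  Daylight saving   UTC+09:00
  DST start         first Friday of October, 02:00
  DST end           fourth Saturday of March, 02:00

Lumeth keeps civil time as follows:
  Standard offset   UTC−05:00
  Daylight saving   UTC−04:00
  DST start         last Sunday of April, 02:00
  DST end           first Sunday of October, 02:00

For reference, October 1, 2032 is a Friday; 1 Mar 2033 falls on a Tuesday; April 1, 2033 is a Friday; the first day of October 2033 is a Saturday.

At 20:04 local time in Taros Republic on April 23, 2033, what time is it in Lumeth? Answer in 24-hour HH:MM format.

07:04

1 October 2032 is a Friday, so the first Friday is October 1.
1 March 2033 is a Tuesday, so the first Saturday is March 5 and the fourth is March 26.
April 23, 2033 does not fall between 1 October 2032 and 26 March 2033, so daylight saving is not in effect and Taros Republic is at UTC+08:00.
20:04 Taros Republic − 8h = 12:04 UTC.
1 April 2033 is a Friday, so Sundays fall on 3, 10, 17, 24; the last is April 24.
1 October 2033 is a Saturday, so the first Sunday is October 2.
At the standard offset (UTC−05:00), 12:04 UTC − 5h = 07:04 Lumeth standard time.
Daylight saving runs 24 April – 2 October; the standard-time date in Lumeth, April 23, 2033, is outside that window, so Lumeth is on standard time at UTC−05:00.
12:04 UTC − 5h = 07:04 Lumeth.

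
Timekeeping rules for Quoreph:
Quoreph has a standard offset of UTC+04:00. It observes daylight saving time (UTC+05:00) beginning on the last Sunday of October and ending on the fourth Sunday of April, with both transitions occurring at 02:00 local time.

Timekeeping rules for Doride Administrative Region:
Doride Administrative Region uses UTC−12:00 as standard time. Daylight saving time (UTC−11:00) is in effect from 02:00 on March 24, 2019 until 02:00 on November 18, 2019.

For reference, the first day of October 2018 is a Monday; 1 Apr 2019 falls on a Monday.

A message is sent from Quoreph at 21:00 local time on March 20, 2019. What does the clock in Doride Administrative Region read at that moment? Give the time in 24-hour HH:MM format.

04:00

1 October 2018 is a Monday, so Sundays fall on 7, 14, 21, 28; the last is October 28.
1 April 2019 is a Monday, so the first Sunday is April 7 and the fourth is April 28.
Daylight saving runs 28 October 2018 – 28 April 2019; March 20, 2019 is inside that window, so Quoreph is at UTC+05:00.
21:00 Quoreph − 5h = 16:00 UTC.
At the standard offset (UTC−12:00), 16:00 UTC − 12h = 04:00 Doride Administrative Region standard time.
Daylight saving runs 24 March – 18 November; the standard-time date in Doride Administrative Region, March 20, 2019, is outside that window, so Doride Administrative Region is on standard time at UTC−12:00.
16:00 UTC − 12h = 04:00 Doride Administrative Region.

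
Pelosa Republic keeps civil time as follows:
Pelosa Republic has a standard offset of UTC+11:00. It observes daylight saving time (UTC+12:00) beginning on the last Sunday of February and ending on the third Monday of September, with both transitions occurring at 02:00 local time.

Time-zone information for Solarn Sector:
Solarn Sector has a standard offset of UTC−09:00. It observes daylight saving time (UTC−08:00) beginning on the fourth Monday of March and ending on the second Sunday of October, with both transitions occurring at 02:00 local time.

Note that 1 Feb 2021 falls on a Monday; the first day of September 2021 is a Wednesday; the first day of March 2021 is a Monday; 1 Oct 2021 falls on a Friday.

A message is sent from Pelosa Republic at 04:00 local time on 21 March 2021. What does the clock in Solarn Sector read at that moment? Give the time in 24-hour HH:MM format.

1 February 2021 is a Monday, so Sundays fall on 7, 14, 21, 28; the last is February 28.
1 September 2021 is a Wednesday, so the first Monday is September 6 and the third is September 20.
21 March 2021 lies within the daylight-saving period (28 February – 20 September), so Pelosa Republic is on daylight time, UTC+12:00.
04:00 Pelosa Republic − 12h = 16:00 UTC (rolling into the previous day, 20 March 2021).
1 March 2021 is a Monday, so the first Monday is March 1 and the fourth is March 22.
1 October 2021 is a Friday, so the first Sunday is October 3 and the second is October 10.
At the standard offset (UTC−09:00), 16:00 UTC − 9h = 07:00 Solarn Sector standard time.
The standard-time date in Solarn Sector, 20 March 2021, is outside the daylight-saving period (22 March – 10 October), so Solarn Sector is on standard time, UTC−09:00.
16:00 UTC − 9h = 07:00 Solarn Sector.

07:00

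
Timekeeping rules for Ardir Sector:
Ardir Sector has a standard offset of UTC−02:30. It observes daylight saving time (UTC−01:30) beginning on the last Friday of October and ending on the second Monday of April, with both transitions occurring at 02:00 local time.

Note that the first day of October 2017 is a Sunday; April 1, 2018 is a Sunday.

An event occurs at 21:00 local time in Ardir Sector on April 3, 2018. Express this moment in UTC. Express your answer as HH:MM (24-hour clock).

22:30

1 October 2017 is a Sunday, so Fridays fall on 6, 13, 20, 27; the last is October 27.
1 April 2018 is a Sunday, so the first Monday is April 2 and the second is April 9.
April 3, 2018 falls between 27 October 2017 and 9 April 2018, so daylight saving is in effect and Ardir Sector is at UTC−01:30.
21:00 local + 1h30m = 22:30 UTC.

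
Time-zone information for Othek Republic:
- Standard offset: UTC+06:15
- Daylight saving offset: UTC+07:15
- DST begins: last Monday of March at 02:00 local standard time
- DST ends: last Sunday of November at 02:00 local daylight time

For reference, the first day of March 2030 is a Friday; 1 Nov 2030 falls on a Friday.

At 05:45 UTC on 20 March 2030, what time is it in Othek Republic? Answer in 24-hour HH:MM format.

12:00

1 March 2030 is a Friday, so Mondays fall on 4, 11, 18, 25; the last is March 25.
1 November 2030 is a Friday, so Sundays fall on 3, 10, 17, 24; the last is November 24.
At the standard offset (UTC+06:15), 05:45 UTC + 6h15m = 12:00 Othek Republic standard time.
The standard-time date in Othek Republic, 20 March 2030, is outside the daylight-saving period (25 March – 24 November), so Othek Republic is on standard time, UTC+06:15.
05:45 UTC + 6h15m = 12:00 local.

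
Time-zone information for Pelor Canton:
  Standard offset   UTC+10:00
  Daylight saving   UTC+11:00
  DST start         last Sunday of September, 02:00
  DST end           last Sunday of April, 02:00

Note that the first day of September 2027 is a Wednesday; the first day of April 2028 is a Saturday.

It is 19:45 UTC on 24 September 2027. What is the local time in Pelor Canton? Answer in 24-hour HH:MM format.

1 September 2027 is a Wednesday, so Sundays fall on 5, 12, 19, 26; the last is September 26.
1 April 2028 is a Saturday, so Sundays fall on 2, 9, 16, 23, 30; the last is April 30.
At the standard offset (UTC+10:00), 19:45 UTC + 10h = 05:45 Pelor Canton standard time (rolling into the next day, 25 September 2027).
The standard-time date in Pelor Canton, 25 September 2027, is outside the daylight-saving period (26 September 2027 – 30 April 2028), so Pelor Canton is on standard time, UTC+10:00.
19:45 UTC + 10h = 05:45 local (rolling into the next day, 25 September 2027).

05:45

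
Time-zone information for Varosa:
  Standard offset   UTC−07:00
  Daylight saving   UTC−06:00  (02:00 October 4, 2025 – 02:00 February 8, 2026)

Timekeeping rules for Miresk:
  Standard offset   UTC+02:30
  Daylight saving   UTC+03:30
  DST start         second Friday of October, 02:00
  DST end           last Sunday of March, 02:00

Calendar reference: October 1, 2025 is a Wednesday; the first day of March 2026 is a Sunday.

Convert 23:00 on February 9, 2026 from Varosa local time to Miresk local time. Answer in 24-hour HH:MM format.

Daylight saving runs 4 October 2025 – 8 February 2026; February 9, 2026 is outside that window, so Varosa is on standard time at UTC−07:00.
23:00 Varosa + 7h = 06:00 UTC (rolling into the next day, 10 February 2026).
1 October 2025 is a Wednesday, so the first Friday is October 3 and the second is October 10.
1 March 2026 is a Sunday, so Sundays fall on 1, 8, 15, 22, 29; the last is March 29.
At the standard offset (UTC+02:30), 06:00 UTC + 2h30m = 08:30 Miresk standard time.
The standard-time date in Miresk, February 10, 2026, lies within the daylight-saving period (10 October 2025 – 29 March 2026), so Miresk is on daylight time, UTC+03:30.
06:00 UTC + 3h30m = 09:30 Miresk.

09:30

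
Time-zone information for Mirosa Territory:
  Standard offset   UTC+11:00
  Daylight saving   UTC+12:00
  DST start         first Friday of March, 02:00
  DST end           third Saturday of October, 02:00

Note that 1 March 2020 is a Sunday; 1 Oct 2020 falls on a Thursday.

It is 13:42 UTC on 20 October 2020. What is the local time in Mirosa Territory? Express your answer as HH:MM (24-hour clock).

00:42

1 March 2020 is a Sunday, so the first Friday is March 6.
1 October 2020 is a Thursday, so the first Saturday is October 3 and the third is October 17.
At the standard offset (UTC+11:00), 13:42 UTC + 11h = 00:42 Mirosa Territory standard time (rolling into the next day, 21 October 2020).
The standard-time date in Mirosa Territory, 21 October 2020, does not fall between 6 March and 17 October, so daylight saving is not in effect and Mirosa Territory is at UTC+11:00.
13:42 UTC + 11h = 00:42 local (rolling into the next day, 21 October 2020).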